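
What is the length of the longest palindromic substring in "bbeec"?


Input: "bbeec"
Checking substrings for palindromes:
  [0:2] "bb" (len 2) => palindrome
  [2:4] "ee" (len 2) => palindrome
Longest palindromic substring: "bb" with length 2

2


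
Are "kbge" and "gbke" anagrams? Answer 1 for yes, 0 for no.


Strings: "kbge", "gbke"
Sorted first:  begk
Sorted second: begk
Sorted forms match => anagrams

1


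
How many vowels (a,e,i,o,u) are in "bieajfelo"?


Input: bieajfelo
Checking each character:
  'b' at position 0: consonant
  'i' at position 1: vowel (running total: 1)
  'e' at position 2: vowel (running total: 2)
  'a' at position 3: vowel (running total: 3)
  'j' at position 4: consonant
  'f' at position 5: consonant
  'e' at position 6: vowel (running total: 4)
  'l' at position 7: consonant
  'o' at position 8: vowel (running total: 5)
Total vowels: 5

5


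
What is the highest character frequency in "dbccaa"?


Input: dbccaa
Character counts:
  'a': 2
  'b': 1
  'c': 2
  'd': 1
Maximum frequency: 2

2


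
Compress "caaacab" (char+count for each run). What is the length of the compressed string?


Input: caaacab
Runs:
  'c' x 1 => "c1"
  'a' x 3 => "a3"
  'c' x 1 => "c1"
  'a' x 1 => "a1"
  'b' x 1 => "b1"
Compressed: "c1a3c1a1b1"
Compressed length: 10

10


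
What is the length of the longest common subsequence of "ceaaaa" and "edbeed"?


LCS of "ceaaaa" and "edbeed"
DP table:
           e    d    b    e    e    d
      0    0    0    0    0    0    0
  c   0    0    0    0    0    0    0
  e   0    1    1    1    1    1    1
  a   0    1    1    1    1    1    1
  a   0    1    1    1    1    1    1
  a   0    1    1    1    1    1    1
  a   0    1    1    1    1    1    1
LCS length = dp[6][6] = 1

1


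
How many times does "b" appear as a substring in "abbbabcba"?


Searching for "b" in "abbbabcba"
Scanning each position:
  Position 0: "a" => no
  Position 1: "b" => MATCH
  Position 2: "b" => MATCH
  Position 3: "b" => MATCH
  Position 4: "a" => no
  Position 5: "b" => MATCH
  Position 6: "c" => no
  Position 7: "b" => MATCH
  Position 8: "a" => no
Total occurrences: 5

5


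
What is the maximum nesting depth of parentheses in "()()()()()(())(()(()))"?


Input: "()()()()()(())(()(()))"
Tracking depth:
  Position 0 '(': depth becomes 1
  Position 1 ')': depth becomes 0
  Position 2 '(': depth becomes 1
  Position 3 ')': depth becomes 0
  Position 4 '(': depth becomes 1
  Position 5 ')': depth becomes 0
  Position 6 '(': depth becomes 1
  Position 7 ')': depth becomes 0
  Position 8 '(': depth becomes 1
  Position 9 ')': depth becomes 0
  Position 10 '(': depth becomes 1
  Position 11 '(': depth becomes 2
  Position 12 ')': depth becomes 1
  Position 13 ')': depth becomes 0
  Position 14 '(': depth becomes 1
  Position 15 '(': depth becomes 2
  Position 16 ')': depth becomes 1
  Position 17 '(': depth becomes 2
  Position 18 '(': depth becomes 3
  Position 19 ')': depth becomes 2
  Position 20 ')': depth becomes 1
  Position 21 ')': depth becomes 0
Maximum depth reached: 3

3


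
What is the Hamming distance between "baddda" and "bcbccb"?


Comparing "baddda" and "bcbccb" position by position:
  Position 0: 'b' vs 'b' => same
  Position 1: 'a' vs 'c' => differ
  Position 2: 'd' vs 'b' => differ
  Position 3: 'd' vs 'c' => differ
  Position 4: 'd' vs 'c' => differ
  Position 5: 'a' vs 'b' => differ
Total differences (Hamming distance): 5

5


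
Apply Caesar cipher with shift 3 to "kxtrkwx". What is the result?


Caesar cipher: shift "kxtrkwx" by 3
  'k' (pos 10) + 3 = pos 13 = 'n'
  'x' (pos 23) + 3 = pos 0 = 'a'
  't' (pos 19) + 3 = pos 22 = 'w'
  'r' (pos 17) + 3 = pos 20 = 'u'
  'k' (pos 10) + 3 = pos 13 = 'n'
  'w' (pos 22) + 3 = pos 25 = 'z'
  'x' (pos 23) + 3 = pos 0 = 'a'
Result: nawunza

nawunza


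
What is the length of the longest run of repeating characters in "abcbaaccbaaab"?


Input: "abcbaaccbaaab"
Scanning for longest run:
  Position 1 ('b'): new char, reset run to 1
  Position 2 ('c'): new char, reset run to 1
  Position 3 ('b'): new char, reset run to 1
  Position 4 ('a'): new char, reset run to 1
  Position 5 ('a'): continues run of 'a', length=2
  Position 6 ('c'): new char, reset run to 1
  Position 7 ('c'): continues run of 'c', length=2
  Position 8 ('b'): new char, reset run to 1
  Position 9 ('a'): new char, reset run to 1
  Position 10 ('a'): continues run of 'a', length=2
  Position 11 ('a'): continues run of 'a', length=3
  Position 12 ('b'): new char, reset run to 1
Longest run: 'a' with length 3

3


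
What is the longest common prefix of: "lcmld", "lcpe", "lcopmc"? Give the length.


Words: lcmld, lcpe, lcopmc
  Position 0: all 'l' => match
  Position 1: all 'c' => match
  Position 2: ('m', 'p', 'o') => mismatch, stop
LCP = "lc" (length 2)

2


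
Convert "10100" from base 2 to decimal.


Input: "10100" in base 2
Positional expansion:
  Digit '1' (value 1) x 2^4 = 16
  Digit '0' (value 0) x 2^3 = 0
  Digit '1' (value 1) x 2^2 = 4
  Digit '0' (value 0) x 2^1 = 0
  Digit '0' (value 0) x 2^0 = 0
Sum = 20

20


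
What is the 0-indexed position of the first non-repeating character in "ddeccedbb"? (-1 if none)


Input: ddeccedbb
Character frequencies:
  'b': 2
  'c': 2
  'd': 3
  'e': 2
Scanning left to right for freq == 1:
  Position 0 ('d'): freq=3, skip
  Position 1 ('d'): freq=3, skip
  Position 2 ('e'): freq=2, skip
  Position 3 ('c'): freq=2, skip
  Position 4 ('c'): freq=2, skip
  Position 5 ('e'): freq=2, skip
  Position 6 ('d'): freq=3, skip
  Position 7 ('b'): freq=2, skip
  Position 8 ('b'): freq=2, skip
  No unique character found => answer = -1

-1


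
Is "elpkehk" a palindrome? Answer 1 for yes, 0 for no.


Input: elpkehk
Reversed: khekple
  Compare pos 0 ('e') with pos 6 ('k'): MISMATCH
  Compare pos 1 ('l') with pos 5 ('h'): MISMATCH
  Compare pos 2 ('p') with pos 4 ('e'): MISMATCH
Result: not a palindrome

0


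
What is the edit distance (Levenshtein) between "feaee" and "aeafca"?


Computing edit distance: "feaee" -> "aeafca"
DP table:
           a    e    a    f    c    a
      0    1    2    3    4    5    6
  f   1    1    2    3    3    4    5
  e   2    2    1    2    3    4    5
  a   3    2    2    1    2    3    4
  e   4    3    2    2    2    3    4
  e   5    4    3    3    3    3    4
Edit distance = dp[5][6] = 4

4


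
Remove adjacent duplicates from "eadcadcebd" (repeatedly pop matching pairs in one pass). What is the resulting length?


Input: eadcadcebd
Stack-based adjacent duplicate removal:
  Read 'e': push. Stack: e
  Read 'a': push. Stack: ea
  Read 'd': push. Stack: ead
  Read 'c': push. Stack: eadc
  Read 'a': push. Stack: eadca
  Read 'd': push. Stack: eadcad
  Read 'c': push. Stack: eadcadc
  Read 'e': push. Stack: eadcadce
  Read 'b': push. Stack: eadcadceb
  Read 'd': push. Stack: eadcadcebd
Final stack: "eadcadcebd" (length 10)

10


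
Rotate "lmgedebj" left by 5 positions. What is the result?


Input: "lmgedebj", rotate left by 5
First 5 characters: "lmged"
Remaining characters: "ebj"
Concatenate remaining + first: "ebj" + "lmged" = "ebjlmged"

ebjlmged


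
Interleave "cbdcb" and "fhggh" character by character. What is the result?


Interleaving "cbdcb" and "fhggh":
  Position 0: 'c' from first, 'f' from second => "cf"
  Position 1: 'b' from first, 'h' from second => "bh"
  Position 2: 'd' from first, 'g' from second => "dg"
  Position 3: 'c' from first, 'g' from second => "cg"
  Position 4: 'b' from first, 'h' from second => "bh"
Result: cfbhdgcgbh

cfbhdgcgbh


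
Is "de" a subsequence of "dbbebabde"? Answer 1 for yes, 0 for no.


Check if "de" is a subsequence of "dbbebabde"
Greedy scan:
  Position 0 ('d'): matches sub[0] = 'd'
  Position 1 ('b'): no match needed
  Position 2 ('b'): no match needed
  Position 3 ('e'): matches sub[1] = 'e'
  Position 4 ('b'): no match needed
  Position 5 ('a'): no match needed
  Position 6 ('b'): no match needed
  Position 7 ('d'): no match needed
  Position 8 ('e'): no match needed
All 2 characters matched => is a subsequence

1


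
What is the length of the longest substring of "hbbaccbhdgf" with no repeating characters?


Input: "hbbaccbhdgf"
Sliding window (track last position of each char):
  Position 0 ('h'): window [0,0] length 1 -- new best
  Position 1 ('b'): window [0,1] length 2 -- new best
  Position 2 ('b'): repeat (last at 1), move window start to 2
  Position 2 ('b'): window [2,2] length 1
  Position 3 ('a'): window [2,3] length 2
  Position 4 ('c'): window [2,4] length 3 -- new best
  Position 5 ('c'): repeat (last at 4), move window start to 5
  Position 5 ('c'): window [5,5] length 1
  Position 6 ('b'): window [5,6] length 2
  Position 7 ('h'): window [5,7] length 3
  Position 8 ('d'): window [5,8] length 4 -- new best
  Position 9 ('g'): window [5,9] length 5 -- new best
  Position 10 ('f'): window [5,10] length 6 -- new best
Longest substring with no repeats: "cbhdgf" with length 6

6


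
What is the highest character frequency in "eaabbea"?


Input: eaabbea
Character counts:
  'a': 3
  'b': 2
  'e': 2
Maximum frequency: 3

3


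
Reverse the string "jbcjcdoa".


Input: jbcjcdoa
Reading characters right to left:
  Position 7: 'a'
  Position 6: 'o'
  Position 5: 'd'
  Position 4: 'c'
  Position 3: 'j'
  Position 2: 'c'
  Position 1: 'b'
  Position 0: 'j'
Reversed: aodcjcbj

aodcjcbj


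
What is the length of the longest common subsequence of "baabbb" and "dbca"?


LCS of "baabbb" and "dbca"
DP table:
           d    b    c    a
      0    0    0    0    0
  b   0    0    1    1    1
  a   0    0    1    1    2
  a   0    0    1    1    2
  b   0    0    1    1    2
  b   0    0    1    1    2
  b   0    0    1    1    2
LCS length = dp[6][4] = 2

2


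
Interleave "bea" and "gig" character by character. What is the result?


Interleaving "bea" and "gig":
  Position 0: 'b' from first, 'g' from second => "bg"
  Position 1: 'e' from first, 'i' from second => "ei"
  Position 2: 'a' from first, 'g' from second => "ag"
Result: bgeiag

bgeiag


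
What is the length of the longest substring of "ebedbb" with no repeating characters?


Input: "ebedbb"
Sliding window (track last position of each char):
  Position 0 ('e'): window [0,0] length 1 -- new best
  Position 1 ('b'): window [0,1] length 2 -- new best
  Position 2 ('e'): repeat (last at 0), move window start to 1
  Position 2 ('e'): window [1,2] length 2
  Position 3 ('d'): window [1,3] length 3 -- new best
  Position 4 ('b'): repeat (last at 1), move window start to 2
  Position 4 ('b'): window [2,4] length 3
  Position 5 ('b'): repeat (last at 4), move window start to 5
  Position 5 ('b'): window [5,5] length 1
Longest substring with no repeats: "bed" with length 3

3


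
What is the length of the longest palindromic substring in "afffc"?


Input: "afffc"
Checking substrings for palindromes:
  [1:4] "fff" (len 3) => palindrome
  [1:3] "ff" (len 2) => palindrome
  [2:4] "ff" (len 2) => palindrome
Longest palindromic substring: "fff" with length 3

3


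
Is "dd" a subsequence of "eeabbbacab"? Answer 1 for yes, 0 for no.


Check if "dd" is a subsequence of "eeabbbacab"
Greedy scan:
  Position 0 ('e'): no match needed
  Position 1 ('e'): no match needed
  Position 2 ('a'): no match needed
  Position 3 ('b'): no match needed
  Position 4 ('b'): no match needed
  Position 5 ('b'): no match needed
  Position 6 ('a'): no match needed
  Position 7 ('c'): no match needed
  Position 8 ('a'): no match needed
  Position 9 ('b'): no match needed
Only matched 0/2 characters => not a subsequence

0


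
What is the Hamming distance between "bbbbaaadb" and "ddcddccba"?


Comparing "bbbbaaadb" and "ddcddccba" position by position:
  Position 0: 'b' vs 'd' => differ
  Position 1: 'b' vs 'd' => differ
  Position 2: 'b' vs 'c' => differ
  Position 3: 'b' vs 'd' => differ
  Position 4: 'a' vs 'd' => differ
  Position 5: 'a' vs 'c' => differ
  Position 6: 'a' vs 'c' => differ
  Position 7: 'd' vs 'b' => differ
  Position 8: 'b' vs 'a' => differ
Total differences (Hamming distance): 9

9


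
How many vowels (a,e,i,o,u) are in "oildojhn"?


Input: oildojhn
Checking each character:
  'o' at position 0: vowel (running total: 1)
  'i' at position 1: vowel (running total: 2)
  'l' at position 2: consonant
  'd' at position 3: consonant
  'o' at position 4: vowel (running total: 3)
  'j' at position 5: consonant
  'h' at position 6: consonant
  'n' at position 7: consonant
Total vowels: 3

3


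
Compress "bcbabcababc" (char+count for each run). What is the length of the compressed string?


Input: bcbabcababc
Runs:
  'b' x 1 => "b1"
  'c' x 1 => "c1"
  'b' x 1 => "b1"
  'a' x 1 => "a1"
  'b' x 1 => "b1"
  'c' x 1 => "c1"
  'a' x 1 => "a1"
  'b' x 1 => "b1"
  'a' x 1 => "a1"
  'b' x 1 => "b1"
  'c' x 1 => "c1"
Compressed: "b1c1b1a1b1c1a1b1a1b1c1"
Compressed length: 22

22


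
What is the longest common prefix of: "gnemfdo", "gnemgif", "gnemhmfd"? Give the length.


Words: gnemfdo, gnemgif, gnemhmfd
  Position 0: all 'g' => match
  Position 1: all 'n' => match
  Position 2: all 'e' => match
  Position 3: all 'm' => match
  Position 4: ('f', 'g', 'h') => mismatch, stop
LCP = "gnem" (length 4)

4


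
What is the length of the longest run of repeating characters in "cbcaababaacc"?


Input: "cbcaababaacc"
Scanning for longest run:
  Position 1 ('b'): new char, reset run to 1
  Position 2 ('c'): new char, reset run to 1
  Position 3 ('a'): new char, reset run to 1
  Position 4 ('a'): continues run of 'a', length=2
  Position 5 ('b'): new char, reset run to 1
  Position 6 ('a'): new char, reset run to 1
  Position 7 ('b'): new char, reset run to 1
  Position 8 ('a'): new char, reset run to 1
  Position 9 ('a'): continues run of 'a', length=2
  Position 10 ('c'): new char, reset run to 1
  Position 11 ('c'): continues run of 'c', length=2
Longest run: 'a' with length 2

2


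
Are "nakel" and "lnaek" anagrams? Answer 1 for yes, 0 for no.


Strings: "nakel", "lnaek"
Sorted first:  aekln
Sorted second: aekln
Sorted forms match => anagrams

1


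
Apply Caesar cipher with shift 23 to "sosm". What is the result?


Caesar cipher: shift "sosm" by 23
  's' (pos 18) + 23 = pos 15 = 'p'
  'o' (pos 14) + 23 = pos 11 = 'l'
  's' (pos 18) + 23 = pos 15 = 'p'
  'm' (pos 12) + 23 = pos 9 = 'j'
Result: plpj

plpj


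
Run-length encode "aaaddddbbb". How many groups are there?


Input: aaaddddbbb
Scanning for consecutive runs:
  Group 1: 'a' x 3 (positions 0-2)
  Group 2: 'd' x 4 (positions 3-6)
  Group 3: 'b' x 3 (positions 7-9)
Total groups: 3

3


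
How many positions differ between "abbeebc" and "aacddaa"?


Comparing "abbeebc" and "aacddaa" position by position:
  Position 0: 'a' vs 'a' => same
  Position 1: 'b' vs 'a' => DIFFER
  Position 2: 'b' vs 'c' => DIFFER
  Position 3: 'e' vs 'd' => DIFFER
  Position 4: 'e' vs 'd' => DIFFER
  Position 5: 'b' vs 'a' => DIFFER
  Position 6: 'c' vs 'a' => DIFFER
Positions that differ: 6

6


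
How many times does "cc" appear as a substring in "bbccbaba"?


Searching for "cc" in "bbccbaba"
Scanning each position:
  Position 0: "bb" => no
  Position 1: "bc" => no
  Position 2: "cc" => MATCH
  Position 3: "cb" => no
  Position 4: "ba" => no
  Position 5: "ab" => no
  Position 6: "ba" => no
Total occurrences: 1

1


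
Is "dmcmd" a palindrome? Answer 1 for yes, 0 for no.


Input: dmcmd
Reversed: dmcmd
  Compare pos 0 ('d') with pos 4 ('d'): match
  Compare pos 1 ('m') with pos 3 ('m'): match
Result: palindrome

1


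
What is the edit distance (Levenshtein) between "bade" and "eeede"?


Computing edit distance: "bade" -> "eeede"
DP table:
           e    e    e    d    e
      0    1    2    3    4    5
  b   1    1    2    3    4    5
  a   2    2    2    3    4    5
  d   3    3    3    3    3    4
  e   4    3    3    3    4    3
Edit distance = dp[4][5] = 3

3


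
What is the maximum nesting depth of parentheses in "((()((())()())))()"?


Input: "((()((())()())))()"
Tracking depth:
  Position 0 '(': depth becomes 1
  Position 1 '(': depth becomes 2
  Position 2 '(': depth becomes 3
  Position 3 ')': depth becomes 2
  Position 4 '(': depth becomes 3
  Position 5 '(': depth becomes 4
  Position 6 '(': depth becomes 5
  Position 7 ')': depth becomes 4
  Position 8 ')': depth becomes 3
  Position 9 '(': depth becomes 4
  Position 10 ')': depth becomes 3
  Position 11 '(': depth becomes 4
  Position 12 ')': depth becomes 3
  Position 13 ')': depth becomes 2
  Position 14 ')': depth becomes 1
  Position 15 ')': depth becomes 0
  Position 16 '(': depth becomes 1
  Position 17 ')': depth becomes 0
Maximum depth reached: 5

5


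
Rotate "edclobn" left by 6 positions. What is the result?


Input: "edclobn", rotate left by 6
First 6 characters: "edclob"
Remaining characters: "n"
Concatenate remaining + first: "n" + "edclob" = "nedclob"

nedclob


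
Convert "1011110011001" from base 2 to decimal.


Input: "1011110011001" in base 2
Positional expansion:
  Digit '1' (value 1) x 2^12 = 4096
  Digit '0' (value 0) x 2^11 = 0
  Digit '1' (value 1) x 2^10 = 1024
  Digit '1' (value 1) x 2^9 = 512
  Digit '1' (value 1) x 2^8 = 256
  Digit '1' (value 1) x 2^7 = 128
  Digit '0' (value 0) x 2^6 = 0
  Digit '0' (value 0) x 2^5 = 0
  Digit '1' (value 1) x 2^4 = 16
  Digit '1' (value 1) x 2^3 = 8
  Digit '0' (value 0) x 2^2 = 0
  Digit '0' (value 0) x 2^1 = 0
  Digit '1' (value 1) x 2^0 = 1
Sum = 6041

6041


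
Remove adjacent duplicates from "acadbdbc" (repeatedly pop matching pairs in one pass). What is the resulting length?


Input: acadbdbc
Stack-based adjacent duplicate removal:
  Read 'a': push. Stack: a
  Read 'c': push. Stack: ac
  Read 'a': push. Stack: aca
  Read 'd': push. Stack: acad
  Read 'b': push. Stack: acadb
  Read 'd': push. Stack: acadbd
  Read 'b': push. Stack: acadbdb
  Read 'c': push. Stack: acadbdbc
Final stack: "acadbdbc" (length 8)

8


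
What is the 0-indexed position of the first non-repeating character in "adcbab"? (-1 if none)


Input: adcbab
Character frequencies:
  'a': 2
  'b': 2
  'c': 1
  'd': 1
Scanning left to right for freq == 1:
  Position 0 ('a'): freq=2, skip
  Position 1 ('d'): unique! => answer = 1

1


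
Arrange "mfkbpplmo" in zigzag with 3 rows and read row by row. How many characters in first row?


Zigzag "mfkbpplmo" into 3 rows:
Placing characters:
  'm' => row 0
  'f' => row 1
  'k' => row 2
  'b' => row 1
  'p' => row 0
  'p' => row 1
  'l' => row 2
  'm' => row 1
  'o' => row 0
Rows:
  Row 0: "mpo"
  Row 1: "fbpm"
  Row 2: "kl"
First row length: 3

3


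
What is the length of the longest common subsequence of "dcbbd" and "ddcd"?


LCS of "dcbbd" and "ddcd"
DP table:
           d    d    c    d
      0    0    0    0    0
  d   0    1    1    1    1
  c   0    1    1    2    2
  b   0    1    1    2    2
  b   0    1    1    2    2
  d   0    1    2    2    3
LCS length = dp[5][4] = 3

3


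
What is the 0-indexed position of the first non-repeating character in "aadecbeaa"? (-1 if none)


Input: aadecbeaa
Character frequencies:
  'a': 4
  'b': 1
  'c': 1
  'd': 1
  'e': 2
Scanning left to right for freq == 1:
  Position 0 ('a'): freq=4, skip
  Position 1 ('a'): freq=4, skip
  Position 2 ('d'): unique! => answer = 2

2


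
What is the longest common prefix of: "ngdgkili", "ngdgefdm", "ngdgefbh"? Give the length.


Words: ngdgkili, ngdgefdm, ngdgefbh
  Position 0: all 'n' => match
  Position 1: all 'g' => match
  Position 2: all 'd' => match
  Position 3: all 'g' => match
  Position 4: ('k', 'e', 'e') => mismatch, stop
LCP = "ngdg" (length 4)

4


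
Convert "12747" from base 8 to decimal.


Input: "12747" in base 8
Positional expansion:
  Digit '1' (value 1) x 8^4 = 4096
  Digit '2' (value 2) x 8^3 = 1024
  Digit '7' (value 7) x 8^2 = 448
  Digit '4' (value 4) x 8^1 = 32
  Digit '7' (value 7) x 8^0 = 7
Sum = 5607

5607


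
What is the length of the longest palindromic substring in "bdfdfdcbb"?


Input: "bdfdfdcbb"
Checking substrings for palindromes:
  [1:6] "dfdfd" (len 5) => palindrome
  [1:4] "dfd" (len 3) => palindrome
  [2:5] "fdf" (len 3) => palindrome
  [3:6] "dfd" (len 3) => palindrome
  [7:9] "bb" (len 2) => palindrome
Longest palindromic substring: "dfdfd" with length 5

5


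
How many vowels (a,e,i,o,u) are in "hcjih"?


Input: hcjih
Checking each character:
  'h' at position 0: consonant
  'c' at position 1: consonant
  'j' at position 2: consonant
  'i' at position 3: vowel (running total: 1)
  'h' at position 4: consonant
Total vowels: 1

1


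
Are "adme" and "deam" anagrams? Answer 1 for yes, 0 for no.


Strings: "adme", "deam"
Sorted first:  adem
Sorted second: adem
Sorted forms match => anagrams

1


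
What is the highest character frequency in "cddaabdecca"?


Input: cddaabdecca
Character counts:
  'a': 3
  'b': 1
  'c': 3
  'd': 3
  'e': 1
Maximum frequency: 3

3


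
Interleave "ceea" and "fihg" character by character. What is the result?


Interleaving "ceea" and "fihg":
  Position 0: 'c' from first, 'f' from second => "cf"
  Position 1: 'e' from first, 'i' from second => "ei"
  Position 2: 'e' from first, 'h' from second => "eh"
  Position 3: 'a' from first, 'g' from second => "ag"
Result: cfeiehag

cfeiehag


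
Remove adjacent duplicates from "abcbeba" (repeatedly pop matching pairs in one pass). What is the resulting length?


Input: abcbeba
Stack-based adjacent duplicate removal:
  Read 'a': push. Stack: a
  Read 'b': push. Stack: ab
  Read 'c': push. Stack: abc
  Read 'b': push. Stack: abcb
  Read 'e': push. Stack: abcbe
  Read 'b': push. Stack: abcbeb
  Read 'a': push. Stack: abcbeba
Final stack: "abcbeba" (length 7)

7


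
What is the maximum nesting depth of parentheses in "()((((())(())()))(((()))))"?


Input: "()((((())(())()))(((()))))"
Tracking depth:
  Position 0 '(': depth becomes 1
  Position 1 ')': depth becomes 0
  Position 2 '(': depth becomes 1
  Position 3 '(': depth becomes 2
  Position 4 '(': depth becomes 3
  Position 5 '(': depth becomes 4
  Position 6 '(': depth becomes 5
  Position 7 ')': depth becomes 4
  Position 8 ')': depth becomes 3
  Position 9 '(': depth becomes 4
  Position 10 '(': depth becomes 5
  Position 11 ')': depth becomes 4
  Position 12 ')': depth becomes 3
  Position 13 '(': depth becomes 4
  Position 14 ')': depth becomes 3
  Position 15 ')': depth becomes 2
  Position 16 ')': depth becomes 1
  Position 17 '(': depth becomes 2
  Position 18 '(': depth becomes 3
  Position 19 '(': depth becomes 4
  Position 20 '(': depth becomes 5
  Position 21 ')': depth becomes 4
  Position 22 ')': depth becomes 3
  Position 23 ')': depth becomes 2
  Position 24 ')': depth becomes 1
  Position 25 ')': depth becomes 0
Maximum depth reached: 5

5


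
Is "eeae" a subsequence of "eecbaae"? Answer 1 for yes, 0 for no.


Check if "eeae" is a subsequence of "eecbaae"
Greedy scan:
  Position 0 ('e'): matches sub[0] = 'e'
  Position 1 ('e'): matches sub[1] = 'e'
  Position 2 ('c'): no match needed
  Position 3 ('b'): no match needed
  Position 4 ('a'): matches sub[2] = 'a'
  Position 5 ('a'): no match needed
  Position 6 ('e'): matches sub[3] = 'e'
All 4 characters matched => is a subsequence

1


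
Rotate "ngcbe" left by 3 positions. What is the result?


Input: "ngcbe", rotate left by 3
First 3 characters: "ngc"
Remaining characters: "be"
Concatenate remaining + first: "be" + "ngc" = "bengc"

bengc


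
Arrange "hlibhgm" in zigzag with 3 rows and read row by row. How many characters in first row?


Zigzag "hlibhgm" into 3 rows:
Placing characters:
  'h' => row 0
  'l' => row 1
  'i' => row 2
  'b' => row 1
  'h' => row 0
  'g' => row 1
  'm' => row 2
Rows:
  Row 0: "hh"
  Row 1: "lbg"
  Row 2: "im"
First row length: 2

2


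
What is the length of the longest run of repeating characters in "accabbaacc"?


Input: "accabbaacc"
Scanning for longest run:
  Position 1 ('c'): new char, reset run to 1
  Position 2 ('c'): continues run of 'c', length=2
  Position 3 ('a'): new char, reset run to 1
  Position 4 ('b'): new char, reset run to 1
  Position 5 ('b'): continues run of 'b', length=2
  Position 6 ('a'): new char, reset run to 1
  Position 7 ('a'): continues run of 'a', length=2
  Position 8 ('c'): new char, reset run to 1
  Position 9 ('c'): continues run of 'c', length=2
Longest run: 'c' with length 2

2


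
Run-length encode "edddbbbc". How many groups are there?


Input: edddbbbc
Scanning for consecutive runs:
  Group 1: 'e' x 1 (positions 0-0)
  Group 2: 'd' x 3 (positions 1-3)
  Group 3: 'b' x 3 (positions 4-6)
  Group 4: 'c' x 1 (positions 7-7)
Total groups: 4

4


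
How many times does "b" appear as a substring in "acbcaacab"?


Searching for "b" in "acbcaacab"
Scanning each position:
  Position 0: "a" => no
  Position 1: "c" => no
  Position 2: "b" => MATCH
  Position 3: "c" => no
  Position 4: "a" => no
  Position 5: "a" => no
  Position 6: "c" => no
  Position 7: "a" => no
  Position 8: "b" => MATCH
Total occurrences: 2

2


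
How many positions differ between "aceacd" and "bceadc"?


Comparing "aceacd" and "bceadc" position by position:
  Position 0: 'a' vs 'b' => DIFFER
  Position 1: 'c' vs 'c' => same
  Position 2: 'e' vs 'e' => same
  Position 3: 'a' vs 'a' => same
  Position 4: 'c' vs 'd' => DIFFER
  Position 5: 'd' vs 'c' => DIFFER
Positions that differ: 3

3


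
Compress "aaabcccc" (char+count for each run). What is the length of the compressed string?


Input: aaabcccc
Runs:
  'a' x 3 => "a3"
  'b' x 1 => "b1"
  'c' x 4 => "c4"
Compressed: "a3b1c4"
Compressed length: 6

6


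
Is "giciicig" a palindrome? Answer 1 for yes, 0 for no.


Input: giciicig
Reversed: giciicig
  Compare pos 0 ('g') with pos 7 ('g'): match
  Compare pos 1 ('i') with pos 6 ('i'): match
  Compare pos 2 ('c') with pos 5 ('c'): match
  Compare pos 3 ('i') with pos 4 ('i'): match
Result: palindrome

1


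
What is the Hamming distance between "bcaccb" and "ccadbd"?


Comparing "bcaccb" and "ccadbd" position by position:
  Position 0: 'b' vs 'c' => differ
  Position 1: 'c' vs 'c' => same
  Position 2: 'a' vs 'a' => same
  Position 3: 'c' vs 'd' => differ
  Position 4: 'c' vs 'b' => differ
  Position 5: 'b' vs 'd' => differ
Total differences (Hamming distance): 4

4


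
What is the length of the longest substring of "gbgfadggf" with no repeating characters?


Input: "gbgfadggf"
Sliding window (track last position of each char):
  Position 0 ('g'): window [0,0] length 1 -- new best
  Position 1 ('b'): window [0,1] length 2 -- new best
  Position 2 ('g'): repeat (last at 0), move window start to 1
  Position 2 ('g'): window [1,2] length 2
  Position 3 ('f'): window [1,3] length 3 -- new best
  Position 4 ('a'): window [1,4] length 4 -- new best
  Position 5 ('d'): window [1,5] length 5 -- new best
  Position 6 ('g'): repeat (last at 2), move window start to 3
  Position 6 ('g'): window [3,6] length 4
  Position 7 ('g'): repeat (last at 6), move window start to 7
  Position 7 ('g'): window [7,7] length 1
  Position 8 ('f'): window [7,8] length 2
Longest substring with no repeats: "bgfad" with length 5

5


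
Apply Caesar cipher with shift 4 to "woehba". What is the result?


Caesar cipher: shift "woehba" by 4
  'w' (pos 22) + 4 = pos 0 = 'a'
  'o' (pos 14) + 4 = pos 18 = 's'
  'e' (pos 4) + 4 = pos 8 = 'i'
  'h' (pos 7) + 4 = pos 11 = 'l'
  'b' (pos 1) + 4 = pos 5 = 'f'
  'a' (pos 0) + 4 = pos 4 = 'e'
Result: asilfe

asilfe


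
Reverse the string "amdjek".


Input: amdjek
Reading characters right to left:
  Position 5: 'k'
  Position 4: 'e'
  Position 3: 'j'
  Position 2: 'd'
  Position 1: 'm'
  Position 0: 'a'
Reversed: kejdma

kejdma


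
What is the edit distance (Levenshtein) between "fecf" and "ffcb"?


Computing edit distance: "fecf" -> "ffcb"
DP table:
           f    f    c    b
      0    1    2    3    4
  f   1    0    1    2    3
  e   2    1    1    2    3
  c   3    2    2    1    2
  f   4    3    2    2    2
Edit distance = dp[4][4] = 2

2


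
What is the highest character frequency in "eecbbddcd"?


Input: eecbbddcd
Character counts:
  'b': 2
  'c': 2
  'd': 3
  'e': 2
Maximum frequency: 3

3


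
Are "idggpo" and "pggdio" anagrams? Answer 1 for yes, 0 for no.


Strings: "idggpo", "pggdio"
Sorted first:  dggiop
Sorted second: dggiop
Sorted forms match => anagrams

1


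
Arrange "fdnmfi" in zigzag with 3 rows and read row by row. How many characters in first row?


Zigzag "fdnmfi" into 3 rows:
Placing characters:
  'f' => row 0
  'd' => row 1
  'n' => row 2
  'm' => row 1
  'f' => row 0
  'i' => row 1
Rows:
  Row 0: "ff"
  Row 1: "dmi"
  Row 2: "n"
First row length: 2

2


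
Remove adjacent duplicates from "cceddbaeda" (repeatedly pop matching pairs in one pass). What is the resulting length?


Input: cceddbaeda
Stack-based adjacent duplicate removal:
  Read 'c': push. Stack: c
  Read 'c': matches stack top 'c' => pop. Stack: (empty)
  Read 'e': push. Stack: e
  Read 'd': push. Stack: ed
  Read 'd': matches stack top 'd' => pop. Stack: e
  Read 'b': push. Stack: eb
  Read 'a': push. Stack: eba
  Read 'e': push. Stack: ebae
  Read 'd': push. Stack: ebaed
  Read 'a': push. Stack: ebaeda
Final stack: "ebaeda" (length 6)

6


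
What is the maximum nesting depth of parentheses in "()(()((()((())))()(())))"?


Input: "()(()((()((())))()(())))"
Tracking depth:
  Position 0 '(': depth becomes 1
  Position 1 ')': depth becomes 0
  Position 2 '(': depth becomes 1
  Position 3 '(': depth becomes 2
  Position 4 ')': depth becomes 1
  Position 5 '(': depth becomes 2
  Position 6 '(': depth becomes 3
  Position 7 '(': depth becomes 4
  Position 8 ')': depth becomes 3
  Position 9 '(': depth becomes 4
  Position 10 '(': depth becomes 5
  Position 11 '(': depth becomes 6
  Position 12 ')': depth becomes 5
  Position 13 ')': depth becomes 4
  Position 14 ')': depth becomes 3
  Position 15 ')': depth becomes 2
  Position 16 '(': depth becomes 3
  Position 17 ')': depth becomes 2
  Position 18 '(': depth becomes 3
  Position 19 '(': depth becomes 4
  Position 20 ')': depth becomes 3
  Position 21 ')': depth becomes 2
  Position 22 ')': depth becomes 1
  Position 23 ')': depth becomes 0
Maximum depth reached: 6

6


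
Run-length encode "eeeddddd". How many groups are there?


Input: eeeddddd
Scanning for consecutive runs:
  Group 1: 'e' x 3 (positions 0-2)
  Group 2: 'd' x 5 (positions 3-7)
Total groups: 2

2


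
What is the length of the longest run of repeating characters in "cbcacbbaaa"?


Input: "cbcacbbaaa"
Scanning for longest run:
  Position 1 ('b'): new char, reset run to 1
  Position 2 ('c'): new char, reset run to 1
  Position 3 ('a'): new char, reset run to 1
  Position 4 ('c'): new char, reset run to 1
  Position 5 ('b'): new char, reset run to 1
  Position 6 ('b'): continues run of 'b', length=2
  Position 7 ('a'): new char, reset run to 1
  Position 8 ('a'): continues run of 'a', length=2
  Position 9 ('a'): continues run of 'a', length=3
Longest run: 'a' with length 3

3


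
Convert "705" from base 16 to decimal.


Input: "705" in base 16
Positional expansion:
  Digit '7' (value 7) x 16^2 = 1792
  Digit '0' (value 0) x 16^1 = 0
  Digit '5' (value 5) x 16^0 = 5
Sum = 1797

1797


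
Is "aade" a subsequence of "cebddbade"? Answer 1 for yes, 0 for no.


Check if "aade" is a subsequence of "cebddbade"
Greedy scan:
  Position 0 ('c'): no match needed
  Position 1 ('e'): no match needed
  Position 2 ('b'): no match needed
  Position 3 ('d'): no match needed
  Position 4 ('d'): no match needed
  Position 5 ('b'): no match needed
  Position 6 ('a'): matches sub[0] = 'a'
  Position 7 ('d'): no match needed
  Position 8 ('e'): no match needed
Only matched 1/4 characters => not a subsequence

0


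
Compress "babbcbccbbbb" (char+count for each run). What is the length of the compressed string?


Input: babbcbccbbbb
Runs:
  'b' x 1 => "b1"
  'a' x 1 => "a1"
  'b' x 2 => "b2"
  'c' x 1 => "c1"
  'b' x 1 => "b1"
  'c' x 2 => "c2"
  'b' x 4 => "b4"
Compressed: "b1a1b2c1b1c2b4"
Compressed length: 14

14


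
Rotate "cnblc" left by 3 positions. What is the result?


Input: "cnblc", rotate left by 3
First 3 characters: "cnb"
Remaining characters: "lc"
Concatenate remaining + first: "lc" + "cnb" = "lccnb"

lccnb


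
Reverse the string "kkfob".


Input: kkfob
Reading characters right to left:
  Position 4: 'b'
  Position 3: 'o'
  Position 2: 'f'
  Position 1: 'k'
  Position 0: 'k'
Reversed: bofkk

bofkk


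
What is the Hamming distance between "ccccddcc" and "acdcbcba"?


Comparing "ccccddcc" and "acdcbcba" position by position:
  Position 0: 'c' vs 'a' => differ
  Position 1: 'c' vs 'c' => same
  Position 2: 'c' vs 'd' => differ
  Position 3: 'c' vs 'c' => same
  Position 4: 'd' vs 'b' => differ
  Position 5: 'd' vs 'c' => differ
  Position 6: 'c' vs 'b' => differ
  Position 7: 'c' vs 'a' => differ
Total differences (Hamming distance): 6

6


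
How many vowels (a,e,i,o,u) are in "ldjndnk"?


Input: ldjndnk
Checking each character:
  'l' at position 0: consonant
  'd' at position 1: consonant
  'j' at position 2: consonant
  'n' at position 3: consonant
  'd' at position 4: consonant
  'n' at position 5: consonant
  'k' at position 6: consonant
Total vowels: 0

0


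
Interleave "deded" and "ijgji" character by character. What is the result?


Interleaving "deded" and "ijgji":
  Position 0: 'd' from first, 'i' from second => "di"
  Position 1: 'e' from first, 'j' from second => "ej"
  Position 2: 'd' from first, 'g' from second => "dg"
  Position 3: 'e' from first, 'j' from second => "ej"
  Position 4: 'd' from first, 'i' from second => "di"
Result: diejdgejdi

diejdgejdi


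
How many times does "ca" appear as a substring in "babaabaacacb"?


Searching for "ca" in "babaabaacacb"
Scanning each position:
  Position 0: "ba" => no
  Position 1: "ab" => no
  Position 2: "ba" => no
  Position 3: "aa" => no
  Position 4: "ab" => no
  Position 5: "ba" => no
  Position 6: "aa" => no
  Position 7: "ac" => no
  Position 8: "ca" => MATCH
  Position 9: "ac" => no
  Position 10: "cb" => no
Total occurrences: 1

1


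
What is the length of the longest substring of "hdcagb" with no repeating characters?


Input: "hdcagb"
Sliding window (track last position of each char):
  Position 0 ('h'): window [0,0] length 1 -- new best
  Position 1 ('d'): window [0,1] length 2 -- new best
  Position 2 ('c'): window [0,2] length 3 -- new best
  Position 3 ('a'): window [0,3] length 4 -- new best
  Position 4 ('g'): window [0,4] length 5 -- new best
  Position 5 ('b'): window [0,5] length 6 -- new best
Longest substring with no repeats: "hdcagb" with length 6

6


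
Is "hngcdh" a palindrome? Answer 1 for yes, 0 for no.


Input: hngcdh
Reversed: hdcgnh
  Compare pos 0 ('h') with pos 5 ('h'): match
  Compare pos 1 ('n') with pos 4 ('d'): MISMATCH
  Compare pos 2 ('g') with pos 3 ('c'): MISMATCH
Result: not a palindrome

0


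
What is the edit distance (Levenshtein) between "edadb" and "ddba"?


Computing edit distance: "edadb" -> "ddba"
DP table:
           d    d    b    a
      0    1    2    3    4
  e   1    1    2    3    4
  d   2    1    1    2    3
  a   3    2    2    2    2
  d   4    3    2    3    3
  b   5    4    3    2    3
Edit distance = dp[5][4] = 3

3


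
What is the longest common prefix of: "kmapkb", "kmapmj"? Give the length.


Words: kmapkb, kmapmj
  Position 0: all 'k' => match
  Position 1: all 'm' => match
  Position 2: all 'a' => match
  Position 3: all 'p' => match
  Position 4: ('k', 'm') => mismatch, stop
LCP = "kmap" (length 4)

4


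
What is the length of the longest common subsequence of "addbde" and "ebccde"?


LCS of "addbde" and "ebccde"
DP table:
           e    b    c    c    d    e
      0    0    0    0    0    0    0
  a   0    0    0    0    0    0    0
  d   0    0    0    0    0    1    1
  d   0    0    0    0    0    1    1
  b   0    0    1    1    1    1    1
  d   0    0    1    1    1    2    2
  e   0    1    1    1    1    2    3
LCS length = dp[6][6] = 3

3


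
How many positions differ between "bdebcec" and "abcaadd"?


Comparing "bdebcec" and "abcaadd" position by position:
  Position 0: 'b' vs 'a' => DIFFER
  Position 1: 'd' vs 'b' => DIFFER
  Position 2: 'e' vs 'c' => DIFFER
  Position 3: 'b' vs 'a' => DIFFER
  Position 4: 'c' vs 'a' => DIFFER
  Position 5: 'e' vs 'd' => DIFFER
  Position 6: 'c' vs 'd' => DIFFER
Positions that differ: 7

7


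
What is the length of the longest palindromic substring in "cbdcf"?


Input: "cbdcf"
Checking substrings for palindromes:
  No multi-char palindromic substrings found
Longest palindromic substring: "c" with length 1

1


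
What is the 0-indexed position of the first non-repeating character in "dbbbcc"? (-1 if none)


Input: dbbbcc
Character frequencies:
  'b': 3
  'c': 2
  'd': 1
Scanning left to right for freq == 1:
  Position 0 ('d'): unique! => answer = 0

0


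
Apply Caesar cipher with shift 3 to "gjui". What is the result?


Caesar cipher: shift "gjui" by 3
  'g' (pos 6) + 3 = pos 9 = 'j'
  'j' (pos 9) + 3 = pos 12 = 'm'
  'u' (pos 20) + 3 = pos 23 = 'x'
  'i' (pos 8) + 3 = pos 11 = 'l'
Result: jmxl

jmxl


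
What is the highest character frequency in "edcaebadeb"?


Input: edcaebadeb
Character counts:
  'a': 2
  'b': 2
  'c': 1
  'd': 2
  'e': 3
Maximum frequency: 3

3


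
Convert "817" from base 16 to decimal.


Input: "817" in base 16
Positional expansion:
  Digit '8' (value 8) x 16^2 = 2048
  Digit '1' (value 1) x 16^1 = 16
  Digit '7' (value 7) x 16^0 = 7
Sum = 2071

2071


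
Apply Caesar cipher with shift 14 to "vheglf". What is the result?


Caesar cipher: shift "vheglf" by 14
  'v' (pos 21) + 14 = pos 9 = 'j'
  'h' (pos 7) + 14 = pos 21 = 'v'
  'e' (pos 4) + 14 = pos 18 = 's'
  'g' (pos 6) + 14 = pos 20 = 'u'
  'l' (pos 11) + 14 = pos 25 = 'z'
  'f' (pos 5) + 14 = pos 19 = 't'
Result: jvsuzt

jvsuzt


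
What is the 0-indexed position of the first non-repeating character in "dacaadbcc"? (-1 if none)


Input: dacaadbcc
Character frequencies:
  'a': 3
  'b': 1
  'c': 3
  'd': 2
Scanning left to right for freq == 1:
  Position 0 ('d'): freq=2, skip
  Position 1 ('a'): freq=3, skip
  Position 2 ('c'): freq=3, skip
  Position 3 ('a'): freq=3, skip
  Position 4 ('a'): freq=3, skip
  Position 5 ('d'): freq=2, skip
  Position 6 ('b'): unique! => answer = 6

6


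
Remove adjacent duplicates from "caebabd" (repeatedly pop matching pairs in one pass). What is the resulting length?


Input: caebabd
Stack-based adjacent duplicate removal:
  Read 'c': push. Stack: c
  Read 'a': push. Stack: ca
  Read 'e': push. Stack: cae
  Read 'b': push. Stack: caeb
  Read 'a': push. Stack: caeba
  Read 'b': push. Stack: caebab
  Read 'd': push. Stack: caebabd
Final stack: "caebabd" (length 7)

7


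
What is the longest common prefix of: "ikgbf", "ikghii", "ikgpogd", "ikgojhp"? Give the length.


Words: ikgbf, ikghii, ikgpogd, ikgojhp
  Position 0: all 'i' => match
  Position 1: all 'k' => match
  Position 2: all 'g' => match
  Position 3: ('b', 'h', 'p', 'o') => mismatch, stop
LCP = "ikg" (length 3)

3


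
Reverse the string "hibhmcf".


Input: hibhmcf
Reading characters right to left:
  Position 6: 'f'
  Position 5: 'c'
  Position 4: 'm'
  Position 3: 'h'
  Position 2: 'b'
  Position 1: 'i'
  Position 0: 'h'
Reversed: fcmhbih

fcmhbih


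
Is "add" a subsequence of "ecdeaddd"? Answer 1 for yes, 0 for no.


Check if "add" is a subsequence of "ecdeaddd"
Greedy scan:
  Position 0 ('e'): no match needed
  Position 1 ('c'): no match needed
  Position 2 ('d'): no match needed
  Position 3 ('e'): no match needed
  Position 4 ('a'): matches sub[0] = 'a'
  Position 5 ('d'): matches sub[1] = 'd'
  Position 6 ('d'): matches sub[2] = 'd'
  Position 7 ('d'): no match needed
All 3 characters matched => is a subsequence

1


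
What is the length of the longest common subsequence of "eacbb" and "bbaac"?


LCS of "eacbb" and "bbaac"
DP table:
           b    b    a    a    c
      0    0    0    0    0    0
  e   0    0    0    0    0    0
  a   0    0    0    1    1    1
  c   0    0    0    1    1    2
  b   0    1    1    1    1    2
  b   0    1    2    2    2    2
LCS length = dp[5][5] = 2

2
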